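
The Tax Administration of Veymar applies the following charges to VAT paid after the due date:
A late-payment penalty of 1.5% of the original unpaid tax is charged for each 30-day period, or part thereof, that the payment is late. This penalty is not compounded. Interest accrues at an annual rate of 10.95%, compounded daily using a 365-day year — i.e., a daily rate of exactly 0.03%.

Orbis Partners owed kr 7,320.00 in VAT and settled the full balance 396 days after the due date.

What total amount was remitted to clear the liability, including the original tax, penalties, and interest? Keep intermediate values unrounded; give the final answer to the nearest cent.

Penalty periods: ⌈396/30⌉ = 14; penalty = 14 × 1.5% × kr 7,320.00 = kr 1,537.20
Interest: kr 7,320.00 × ((1 + 0.0003)^396 − 1) = kr 7,320.00 × 0.12612460… = kr 923.2321…
Total = kr 7,320.00 + kr 1,537.2000 + kr 923.2321… = kr 9,780.43

kr 9,780.43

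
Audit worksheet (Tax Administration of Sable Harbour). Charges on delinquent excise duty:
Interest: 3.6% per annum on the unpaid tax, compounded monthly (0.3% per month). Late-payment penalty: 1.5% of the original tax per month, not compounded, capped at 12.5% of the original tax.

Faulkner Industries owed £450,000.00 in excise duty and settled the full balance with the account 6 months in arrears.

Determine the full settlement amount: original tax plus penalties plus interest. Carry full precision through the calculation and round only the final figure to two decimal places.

Penalty: 6 × 1.5% × £450,000.00 = £40,500.00 (below the 12.5% cap of £56,250.00)
Interest: £450,000.00 × ((1 + 0.003)^6 − 1) = £450,000.00 × 0.0181355… = £8,160.9935…
Total = £450,000.00 + £40,500.0000 + £8,160.9935… = £498,660.99

£498,660.99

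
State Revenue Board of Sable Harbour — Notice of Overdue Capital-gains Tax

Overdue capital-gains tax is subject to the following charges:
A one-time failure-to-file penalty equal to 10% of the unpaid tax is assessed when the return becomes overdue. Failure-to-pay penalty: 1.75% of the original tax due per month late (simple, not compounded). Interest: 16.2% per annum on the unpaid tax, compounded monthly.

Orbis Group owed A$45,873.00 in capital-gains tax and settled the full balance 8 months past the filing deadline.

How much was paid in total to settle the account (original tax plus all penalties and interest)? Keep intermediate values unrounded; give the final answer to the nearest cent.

A$62,077.32

Failure-to-file penalty: 10% × A$45,873.00 = A$4,587.30
Failure-to-pay penalty = 1.75% × A$45,873.00 × 8 mo = A$6,422.22
Interest (16.2%/yr ÷ 12 = 1.35%/month): A$45,873.00 × ((1 + 0.0135)^8 − 1) = A$5,194.8022…
Total = A$45,873.00 + A$11,009.5200 + A$5,194.8022… = A$62,077.32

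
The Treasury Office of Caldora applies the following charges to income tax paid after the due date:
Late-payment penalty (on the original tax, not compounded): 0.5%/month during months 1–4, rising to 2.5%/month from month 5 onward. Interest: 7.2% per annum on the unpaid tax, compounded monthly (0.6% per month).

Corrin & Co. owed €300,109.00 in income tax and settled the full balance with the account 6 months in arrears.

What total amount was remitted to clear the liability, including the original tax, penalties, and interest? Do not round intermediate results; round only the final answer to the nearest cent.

Penalty, months 1–4: 4 × 0.5% × €300,109.00 = €6,002.18
Penalty, months 5–6: 2 × 2.5% × €300,109.00 = €15,005.45
Interest: €300,109.00 × ((1 + 0.006)^6 − 1) = €300,109.00 × 0.0365443… = €10,967.2852…
Total = €300,109.00 + €21,007.6300 + €10,967.2852… = €332,083.92

€332,083.92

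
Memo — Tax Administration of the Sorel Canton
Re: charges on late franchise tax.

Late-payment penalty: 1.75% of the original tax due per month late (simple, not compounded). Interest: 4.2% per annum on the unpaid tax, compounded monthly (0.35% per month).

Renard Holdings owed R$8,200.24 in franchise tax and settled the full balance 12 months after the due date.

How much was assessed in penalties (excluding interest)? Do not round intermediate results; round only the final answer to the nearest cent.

Late-payment penalty = 1.75% × R$8,200.24 × 12 mo = R$1,722.05…

R$1,722.05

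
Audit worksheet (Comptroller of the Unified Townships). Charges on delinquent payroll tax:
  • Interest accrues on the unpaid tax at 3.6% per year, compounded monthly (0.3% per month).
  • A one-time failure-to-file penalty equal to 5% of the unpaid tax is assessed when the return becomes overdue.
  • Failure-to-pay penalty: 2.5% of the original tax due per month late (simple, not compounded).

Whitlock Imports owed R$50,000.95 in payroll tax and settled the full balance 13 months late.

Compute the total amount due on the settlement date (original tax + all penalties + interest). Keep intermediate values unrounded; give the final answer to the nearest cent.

Failure-to-file penalty: 5% × R$50,000.95 = R$2,500.05…
Failure-to-pay penalty: 13 × 2.5% × R$50,000.95 = R$16,250.31…
Interest: R$50,000.95 × ((1 + 0.003)^13 − 1) = R$50,000.95 × 0.0397098… = R$1,985.5267…
Total = R$50,000.95 + R$18,750.3563… + R$1,985.5267… = R$70,736.83

R$70,736.83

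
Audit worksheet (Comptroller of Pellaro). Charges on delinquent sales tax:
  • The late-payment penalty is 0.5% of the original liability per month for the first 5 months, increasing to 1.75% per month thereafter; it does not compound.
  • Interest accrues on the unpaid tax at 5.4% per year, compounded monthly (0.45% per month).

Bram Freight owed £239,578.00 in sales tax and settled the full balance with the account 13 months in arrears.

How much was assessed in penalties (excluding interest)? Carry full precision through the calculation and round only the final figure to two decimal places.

£39,530.37

Penalty, months 1–5: 5 × 0.5% × £239,578.00 = £5,989.45
Penalty, months 6–13: 8 × 1.75% × £239,578.00 = £33,540.92
Total penalty = £5,989.45 + £33,540.92 = £39,530.37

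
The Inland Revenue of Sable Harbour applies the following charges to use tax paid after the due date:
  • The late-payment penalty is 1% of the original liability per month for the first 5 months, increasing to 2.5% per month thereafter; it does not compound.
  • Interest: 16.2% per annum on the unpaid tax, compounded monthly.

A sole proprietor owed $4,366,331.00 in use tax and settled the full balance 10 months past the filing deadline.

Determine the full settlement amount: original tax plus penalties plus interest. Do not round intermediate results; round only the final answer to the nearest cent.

$5,757,023.07

Penalty, months 1–5: 5 × 1% × $4,366,331.00 = $218,316.55
Penalty, months 6–10: 5 × 2.5% × $4,366,331.00 = $545,791.38…
Interest (16.2%/yr ÷ 12 = 1.35%/month): $4,366,331.00 × ((1 + 0.0135)^10 − 1) = $626,584.1494…
Total = $4,366,331.00 + $764,107.9250 + $626,584.1494… = $5,757,023.07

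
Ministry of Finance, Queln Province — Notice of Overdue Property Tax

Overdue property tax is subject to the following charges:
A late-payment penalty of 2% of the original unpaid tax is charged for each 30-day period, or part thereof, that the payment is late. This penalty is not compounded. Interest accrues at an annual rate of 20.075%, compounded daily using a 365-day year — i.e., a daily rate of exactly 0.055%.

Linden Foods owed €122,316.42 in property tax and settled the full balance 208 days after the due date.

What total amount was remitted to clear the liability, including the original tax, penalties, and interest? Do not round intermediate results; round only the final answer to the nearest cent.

€154,261.22

Penalty periods: ⌈208/30⌉ = 7; penalty = 7 × 2% × €122,316.42 = €17,124.30…
Interest: €122,316.42 × ((1 + 0.00055)^208 − 1) = €122,316.42 × 0.12116526… = €14,820.5003…
Total = €122,316.42 + €17,124.2988 + €14,820.5003… = €154,261.22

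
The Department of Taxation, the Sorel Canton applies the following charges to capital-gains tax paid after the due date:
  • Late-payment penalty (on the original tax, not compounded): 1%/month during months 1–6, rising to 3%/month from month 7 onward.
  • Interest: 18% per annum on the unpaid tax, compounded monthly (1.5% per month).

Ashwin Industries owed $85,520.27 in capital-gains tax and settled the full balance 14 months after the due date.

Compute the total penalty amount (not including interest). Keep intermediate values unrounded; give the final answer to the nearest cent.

Penalty, months 1–6: 6 × 1% × $85,520.27 = $5,131.22…
Penalty, months 7–14: 8 × 3% × $85,520.27 = $20,524.86…
Total penalty = $5,131.22… + $20,524.86… = $25,656.08

$25,656.08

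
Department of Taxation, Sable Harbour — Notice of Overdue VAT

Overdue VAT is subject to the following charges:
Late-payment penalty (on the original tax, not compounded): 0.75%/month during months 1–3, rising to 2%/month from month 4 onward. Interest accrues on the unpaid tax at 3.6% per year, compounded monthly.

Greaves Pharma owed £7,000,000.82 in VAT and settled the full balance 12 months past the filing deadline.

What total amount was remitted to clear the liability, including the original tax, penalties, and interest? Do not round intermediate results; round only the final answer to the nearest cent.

Penalty, months 1–3: 3 × 0.75% × £7,000,000.82 = £157,500.02…
Penalty, months 4–12: 9 × 2% × £7,000,000.82 = £1,260,000.15…
Interest (3.6%/yr ÷ 12 = 0.3%/month): £7,000,000.82 × ((1 + 0.003)^12 − 1) = £256,199.8920…
Total = £7,000,000.82 + £1,417,500.1661… + £256,199.8920… = £8,673,700.88

£8,673,700.88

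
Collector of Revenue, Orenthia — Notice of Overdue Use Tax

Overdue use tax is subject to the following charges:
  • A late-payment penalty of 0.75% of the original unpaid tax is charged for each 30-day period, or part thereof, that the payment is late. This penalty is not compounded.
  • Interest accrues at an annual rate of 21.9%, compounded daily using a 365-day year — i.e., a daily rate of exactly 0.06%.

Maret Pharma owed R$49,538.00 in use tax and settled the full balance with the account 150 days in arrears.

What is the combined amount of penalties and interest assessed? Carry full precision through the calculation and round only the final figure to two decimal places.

Penalty periods: ⌈150/30⌉ = 5; penalty = 5 × 0.75% × R$49,538.00 = R$1,857.68…
Interest: R$49,538.00 × ((1 + 0.0006)^150 − 1) = R$49,538.00 × 0.09414475… = R$4,663.7428…
Penalties + interest = R$1,857.6750 + R$4,663.7428… = R$6,521.42

R$6,521.42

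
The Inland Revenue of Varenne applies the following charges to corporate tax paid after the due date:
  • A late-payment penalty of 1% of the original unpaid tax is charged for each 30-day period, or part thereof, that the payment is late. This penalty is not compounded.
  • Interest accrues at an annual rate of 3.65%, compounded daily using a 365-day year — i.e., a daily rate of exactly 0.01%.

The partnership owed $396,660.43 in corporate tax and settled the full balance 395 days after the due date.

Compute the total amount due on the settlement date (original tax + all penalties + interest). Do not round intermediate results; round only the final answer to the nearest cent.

$468,173.72

Penalty periods: ⌈395/30⌉ = 14; penalty = 14 × 1% × $396,660.43 = $55,532.46…
Interest: $396,660.43 × ((1 + 0.0001)^395 − 1) = $396,660.43 × 0.04028844… = $15,980.8317…
Total = $396,660.43 + $55,532.4602 + $15,980.8317… = $468,173.72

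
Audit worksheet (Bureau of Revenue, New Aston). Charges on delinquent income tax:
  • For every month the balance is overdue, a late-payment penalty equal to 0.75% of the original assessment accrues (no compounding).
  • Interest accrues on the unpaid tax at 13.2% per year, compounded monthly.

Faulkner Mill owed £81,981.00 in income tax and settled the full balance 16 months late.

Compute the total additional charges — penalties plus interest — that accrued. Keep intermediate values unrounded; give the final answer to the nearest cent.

£25,520.09

Late-payment penalty: 16 × 0.75% × £81,981.00 = £9,837.72
Interest (13.2%/yr ÷ 12 = 1.1%/month): £81,981.00 × ((1 + 0.011)^16 − 1) = £15,682.3688…
Penalties + interest = £9,837.7200 + £15,682.3688… = £25,520.09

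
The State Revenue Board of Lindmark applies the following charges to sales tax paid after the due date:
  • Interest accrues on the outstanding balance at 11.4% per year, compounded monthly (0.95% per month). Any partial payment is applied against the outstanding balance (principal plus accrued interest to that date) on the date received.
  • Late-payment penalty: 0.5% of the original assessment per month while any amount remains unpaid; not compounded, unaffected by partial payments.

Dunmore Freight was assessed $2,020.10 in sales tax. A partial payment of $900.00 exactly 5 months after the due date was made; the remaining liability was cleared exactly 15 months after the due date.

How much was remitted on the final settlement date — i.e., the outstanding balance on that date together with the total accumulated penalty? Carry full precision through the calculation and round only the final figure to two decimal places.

Balance at month 5: $2,020.1000 × (1 + 0.0095)^5 = $2,117.8953…
After $900.00 payment: $2,117.8953… − $900.00 = $1,217.8953…
Balance at month 15: $1,217.8953… × (1 + 0.0095)^10 = $1,338.6689…
Penalty: 15 × 0.5% × $2,020.10 = $151.51…
Final settlement = outstanding balance + penalty = $1,338.6689… + $151.51… = $1,490.18

$1,490.18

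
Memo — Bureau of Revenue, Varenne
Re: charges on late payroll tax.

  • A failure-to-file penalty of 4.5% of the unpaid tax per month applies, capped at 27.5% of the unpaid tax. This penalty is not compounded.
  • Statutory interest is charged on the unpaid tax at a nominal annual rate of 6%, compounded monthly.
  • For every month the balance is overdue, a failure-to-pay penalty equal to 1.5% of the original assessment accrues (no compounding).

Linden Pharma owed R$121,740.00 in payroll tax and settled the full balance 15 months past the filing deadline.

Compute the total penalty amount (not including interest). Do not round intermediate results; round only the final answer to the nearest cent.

Failure-to-file: 15 × 4.5% × R$121,740.00 = R$82,174.50, capped at 27.5% × R$121,740.00 = R$33,478.50
Failure-to-pay penalty = 1.5% × R$121,740.00 × 15 mo = R$27,391.50
Total penalty = R$33,478.50 + R$27,391.50 = R$60,870.00

R$60,870.00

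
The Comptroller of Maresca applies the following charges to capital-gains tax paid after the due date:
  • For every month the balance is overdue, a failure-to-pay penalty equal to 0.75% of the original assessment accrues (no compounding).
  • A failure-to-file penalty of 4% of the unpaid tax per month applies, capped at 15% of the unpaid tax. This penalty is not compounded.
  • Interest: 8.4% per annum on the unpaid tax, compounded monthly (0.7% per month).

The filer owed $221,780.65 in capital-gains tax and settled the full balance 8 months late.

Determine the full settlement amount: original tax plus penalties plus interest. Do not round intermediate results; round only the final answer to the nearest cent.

Failure-to-file: 8 × 4% × $221,780.65 = $70,969.81…, capped at 15% × $221,780.65 = $33,267.10…
Failure-to-pay penalty = 0.75% × $221,780.65 × 8 mo = $13,306.84…
Interest: $221,780.65 × ((1 + 0.007)^8 − 1) = $221,780.65 × 0.0573914… = $12,728.2969…
Total = $221,780.65 + $46,573.9365 + $12,728.2969… = $281,082.88

$281,082.88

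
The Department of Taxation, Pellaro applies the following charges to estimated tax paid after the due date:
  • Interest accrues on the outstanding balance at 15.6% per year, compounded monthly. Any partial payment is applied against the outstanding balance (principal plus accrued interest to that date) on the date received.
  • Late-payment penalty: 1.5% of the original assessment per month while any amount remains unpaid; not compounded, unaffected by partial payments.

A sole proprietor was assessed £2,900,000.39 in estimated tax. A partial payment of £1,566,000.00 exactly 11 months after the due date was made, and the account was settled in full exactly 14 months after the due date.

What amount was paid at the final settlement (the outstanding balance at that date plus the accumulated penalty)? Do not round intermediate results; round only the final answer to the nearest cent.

Monthly rate = 15.6% ÷ 12 = 1.3%
Balance at month 11: £2,900,000.3900 × (1 + 0.013)^11 = £3,342,735.0509…
After £1,566,000.00 payment: £3,342,735.0509… − £1,566,000.00 = £1,776,735.0509…
Balance at month 14: £1,776,735.0509… × (1 + 0.013)^3 = £1,846,932.4260…
Penalty: 14 × 1.5% × £2,900,000.39 = £609,000.08…
Final settlement = outstanding balance + penalty = £1,846,932.4260… + £609,000.08… = £2,455,932.51

£2,455,932.51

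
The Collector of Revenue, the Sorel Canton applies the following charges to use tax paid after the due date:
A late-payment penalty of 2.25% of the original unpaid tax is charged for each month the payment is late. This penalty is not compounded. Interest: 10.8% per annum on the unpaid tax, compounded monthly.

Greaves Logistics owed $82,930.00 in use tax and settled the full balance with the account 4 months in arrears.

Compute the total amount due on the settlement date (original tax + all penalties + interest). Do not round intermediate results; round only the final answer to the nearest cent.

Late-payment penalty = 2.25% × $82,930.00 × 4 mo = $7,463.70
Interest (10.8%/yr ÷ 12 = 0.9%/month): $82,930.00 × ((1 + 0.009)^4 − 1) = $3,026.0263…
Total = $82,930.00 + $7,463.7000 + $3,026.0263… = $93,419.73

$93,419.73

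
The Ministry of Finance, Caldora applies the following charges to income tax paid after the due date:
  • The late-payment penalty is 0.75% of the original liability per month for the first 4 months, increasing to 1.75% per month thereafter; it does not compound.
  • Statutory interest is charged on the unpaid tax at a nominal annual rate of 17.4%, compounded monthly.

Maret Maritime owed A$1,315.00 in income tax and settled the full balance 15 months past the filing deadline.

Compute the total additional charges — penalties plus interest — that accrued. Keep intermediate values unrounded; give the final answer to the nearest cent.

Penalty, months 1–4: 4 × 0.75% × A$1,315.00 = A$39.45
Penalty, months 5–15: 11 × 1.75% × A$1,315.00 = A$253.14…
Interest (17.4%/yr ÷ 12 = 1.45%/month): A$1,315.00 × ((1 + 0.0145)^15 − 1) = A$316.9488…
Penalties + interest = A$292.5875 + A$316.9488… = A$609.54

A$609.54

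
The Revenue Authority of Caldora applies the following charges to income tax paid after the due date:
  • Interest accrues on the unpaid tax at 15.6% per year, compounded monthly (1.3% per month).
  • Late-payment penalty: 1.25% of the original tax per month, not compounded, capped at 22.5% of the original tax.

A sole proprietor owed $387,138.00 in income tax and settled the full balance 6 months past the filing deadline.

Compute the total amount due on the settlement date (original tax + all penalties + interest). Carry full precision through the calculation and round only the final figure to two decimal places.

$447,368.69

Penalty: 6 × 1.25% × $387,138.00 = $29,035.35 (below the 22.5% cap of $87,106.05)
Interest: $387,138.00 × ((1 + 0.013)^6 − 1) = $387,138.00 × 0.0805794… = $31,195.3364…
Total = $387,138.00 + $29,035.3500 + $31,195.3364… = $447,368.69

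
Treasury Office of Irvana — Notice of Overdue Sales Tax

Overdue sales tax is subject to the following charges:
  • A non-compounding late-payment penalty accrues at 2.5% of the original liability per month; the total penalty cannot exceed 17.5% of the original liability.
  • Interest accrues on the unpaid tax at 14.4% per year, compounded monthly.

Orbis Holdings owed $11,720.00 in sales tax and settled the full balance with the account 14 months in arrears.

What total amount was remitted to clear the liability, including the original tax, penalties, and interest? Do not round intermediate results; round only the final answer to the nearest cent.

$15,901.16

Penalty (uncapped): 14 × 2.5% × $11,720.00 = $4,102.00; cap = 17.5% × $11,720.00 = $2,051.00 → penalty = $2,051.00
Interest (14.4%/yr ÷ 12 = 1.2%/month): $11,720.00 × ((1 + 0.012)^14 − 1) = $2,130.1599…
Total = $11,720.00 + $2,051.0000 + $2,130.1599… = $15,901.16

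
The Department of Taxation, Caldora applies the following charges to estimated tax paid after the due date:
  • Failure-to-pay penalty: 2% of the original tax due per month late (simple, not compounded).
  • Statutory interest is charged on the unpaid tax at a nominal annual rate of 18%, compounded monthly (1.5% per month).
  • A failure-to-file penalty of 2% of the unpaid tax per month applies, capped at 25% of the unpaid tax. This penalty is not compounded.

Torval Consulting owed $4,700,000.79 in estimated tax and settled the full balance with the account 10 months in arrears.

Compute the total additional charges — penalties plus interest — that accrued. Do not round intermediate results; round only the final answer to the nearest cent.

Failure-to-file: 10 × 2% × $4,700,000.79 = $940,000.16… (under the 25% cap)
Failure-to-pay penalty = 2% × $4,700,000.79 × 10 mo = $940,000.16…
Interest: $4,700,000.79 × ((1 + 0.015)^10 − 1) = $4,700,000.79 × 0.1605408… = $754,542.0044…
Penalties + interest = $1,880,000.3160 + $754,542.0044… = $2,634,542.32

$2,634,542.32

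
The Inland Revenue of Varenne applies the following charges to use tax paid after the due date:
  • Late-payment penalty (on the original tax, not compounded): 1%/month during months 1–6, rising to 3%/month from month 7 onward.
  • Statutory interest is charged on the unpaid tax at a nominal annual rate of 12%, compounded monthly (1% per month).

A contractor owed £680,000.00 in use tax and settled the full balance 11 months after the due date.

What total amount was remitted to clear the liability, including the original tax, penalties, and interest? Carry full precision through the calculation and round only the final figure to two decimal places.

£901,454.48

Penalty, months 1–6: 6 × 1% × £680,000.00 = £40,800.00
Penalty, months 7–11: 5 × 3% × £680,000.00 = £102,000.00
Interest: £680,000.00 × ((1 + 0.01)^11 − 1) = £680,000.00 × 0.1156683… = £78,654.4757…
Total = £680,000.00 + £142,800.0000 + £78,654.4757… = £901,454.48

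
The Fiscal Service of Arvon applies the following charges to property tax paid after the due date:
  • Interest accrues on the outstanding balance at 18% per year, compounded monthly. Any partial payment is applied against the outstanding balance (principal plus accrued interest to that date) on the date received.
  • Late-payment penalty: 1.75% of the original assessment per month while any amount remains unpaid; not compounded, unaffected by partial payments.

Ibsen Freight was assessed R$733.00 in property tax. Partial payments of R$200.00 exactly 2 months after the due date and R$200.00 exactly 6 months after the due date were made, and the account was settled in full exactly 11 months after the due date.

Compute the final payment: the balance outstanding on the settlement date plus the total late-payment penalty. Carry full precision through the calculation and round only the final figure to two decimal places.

Monthly rate = 18% ÷ 12 = 1.5%
Balance at month 2: R$733.0000 × (1 + 0.015)^2 = R$755.1549…
After R$200.00 payment: R$755.1549… − R$200.00 = R$555.1549…
Balance at month 6: R$555.1549… × (1 + 0.015)^4 = R$589.2212…
After R$200.00 payment: R$589.2212… − R$200.00 = R$389.2212…
Balance at month 11: R$389.2212… × (1 + 0.015)^5 = R$419.3018…
Penalty: 11 × 1.75% × R$733.00 = R$141.10…
Final settlement = outstanding balance + penalty = R$419.3018… + R$141.10… = R$560.40

R$560.40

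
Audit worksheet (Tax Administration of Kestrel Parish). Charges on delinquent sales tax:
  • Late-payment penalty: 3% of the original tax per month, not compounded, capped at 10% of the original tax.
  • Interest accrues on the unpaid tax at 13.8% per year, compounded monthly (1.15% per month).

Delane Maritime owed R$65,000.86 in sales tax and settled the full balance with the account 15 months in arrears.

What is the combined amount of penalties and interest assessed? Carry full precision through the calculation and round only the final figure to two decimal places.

R$18,661.92

Penalty (uncapped): 15 × 3% × R$65,000.86 = R$29,250.39…; cap = 10% × R$65,000.86 = R$6,500.09… → penalty = R$6,500.09…
Interest: R$65,000.86 × ((1 + 0.0115)^15 − 1) = R$65,000.86 × 0.1871027… = R$12,161.8389…
Penalties + interest = R$6,500.0860 + R$12,161.8389… = R$18,661.92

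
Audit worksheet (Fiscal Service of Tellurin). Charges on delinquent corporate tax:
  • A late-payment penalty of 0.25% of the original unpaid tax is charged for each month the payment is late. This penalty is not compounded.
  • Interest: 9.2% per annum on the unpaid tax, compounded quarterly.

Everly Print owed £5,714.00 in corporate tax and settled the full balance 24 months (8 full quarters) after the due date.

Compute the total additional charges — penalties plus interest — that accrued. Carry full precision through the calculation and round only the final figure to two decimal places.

£1,482.86

Late-payment penalty: 24 × 0.25% × £5,714.00 = £342.84
Interest (9.2%/yr ÷ 4 = 2.3%/quarter): £5,714.00 × ((1 + 0.023)^8 − 1) = £1,140.0190…
Penalties + interest = £342.8400 + £1,140.0190… = £1,482.86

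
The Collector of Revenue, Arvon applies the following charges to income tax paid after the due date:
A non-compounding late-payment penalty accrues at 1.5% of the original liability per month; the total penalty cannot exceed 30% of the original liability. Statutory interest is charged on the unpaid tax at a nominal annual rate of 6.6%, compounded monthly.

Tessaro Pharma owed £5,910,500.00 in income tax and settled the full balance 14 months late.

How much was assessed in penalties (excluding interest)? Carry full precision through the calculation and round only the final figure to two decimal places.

£1,241,205.00

Penalty: 14 × 1.5% × £5,910,500.00 = £1,241,205.00 (below the 30% cap of £1,773,150.00)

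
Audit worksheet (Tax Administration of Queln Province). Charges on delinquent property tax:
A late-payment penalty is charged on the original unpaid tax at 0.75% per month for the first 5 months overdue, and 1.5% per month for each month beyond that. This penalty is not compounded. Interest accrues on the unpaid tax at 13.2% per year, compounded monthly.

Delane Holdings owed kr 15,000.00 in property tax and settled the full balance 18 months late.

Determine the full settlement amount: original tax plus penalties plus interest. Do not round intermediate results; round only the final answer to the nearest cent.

kr 21,752.18

Penalty, months 1–5: 5 × 0.75% × kr 15,000.00 = kr 562.50
Penalty, months 6–18: 13 × 1.5% × kr 15,000.00 = kr 2,925.00
Interest (13.2%/yr ÷ 12 = 1.1%/month): kr 15,000.00 × ((1 + 0.011)^18 − 1) = kr 3,264.6797…
Total = kr 15,000.00 + kr 3,487.5000 + kr 3,264.6797… = kr 21,752.18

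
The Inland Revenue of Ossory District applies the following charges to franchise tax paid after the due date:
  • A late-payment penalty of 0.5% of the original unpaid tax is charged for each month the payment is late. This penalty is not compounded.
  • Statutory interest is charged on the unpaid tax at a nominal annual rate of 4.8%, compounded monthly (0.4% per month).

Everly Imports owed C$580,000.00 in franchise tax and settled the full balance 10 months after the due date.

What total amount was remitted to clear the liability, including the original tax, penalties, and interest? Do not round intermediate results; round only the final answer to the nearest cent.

C$632,622.09

Late-payment penalty = 0.5% × C$580,000.00 × 10 mo = C$29,000.00
Interest: C$580,000.00 × ((1 + 0.004)^10 − 1) = C$580,000.00 × 0.0407277… = C$23,622.0857…
Total = C$580,000.00 + C$29,000.0000 + C$23,622.0857… = C$632,622.09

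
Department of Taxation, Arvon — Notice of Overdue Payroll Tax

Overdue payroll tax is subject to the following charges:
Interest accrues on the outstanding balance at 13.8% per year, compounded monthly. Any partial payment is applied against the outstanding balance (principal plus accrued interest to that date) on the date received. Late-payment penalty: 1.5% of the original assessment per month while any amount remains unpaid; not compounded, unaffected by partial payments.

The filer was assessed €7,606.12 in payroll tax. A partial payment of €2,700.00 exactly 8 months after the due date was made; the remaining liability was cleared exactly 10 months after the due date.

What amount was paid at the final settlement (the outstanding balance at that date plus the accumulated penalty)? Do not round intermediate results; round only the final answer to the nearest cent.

€6,905.97

Monthly rate = 13.8% ÷ 12 = 1.15%
Balance at month 8: €7,606.1200 × (1 + 0.0115)^8 = €8,334.7057…
After €2,700.00 payment: €8,334.7057… − €2,700.00 = €5,634.7057…
Balance at month 10: €5,634.7057… × (1 + 0.0115)^2 = €5,765.0491…
Penalty: 10 × 1.5% × €7,606.12 = €1,140.92…
Final settlement = outstanding balance + penalty = €5,765.0491… + €1,140.92… = €6,905.97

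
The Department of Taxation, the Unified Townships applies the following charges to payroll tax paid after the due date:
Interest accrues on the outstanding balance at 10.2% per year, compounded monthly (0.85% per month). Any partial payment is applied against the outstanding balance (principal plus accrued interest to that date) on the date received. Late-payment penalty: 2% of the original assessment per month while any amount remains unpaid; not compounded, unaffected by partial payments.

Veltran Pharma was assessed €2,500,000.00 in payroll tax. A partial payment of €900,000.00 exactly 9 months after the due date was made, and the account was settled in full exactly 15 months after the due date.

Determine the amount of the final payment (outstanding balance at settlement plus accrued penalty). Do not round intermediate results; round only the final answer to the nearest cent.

Balance at month 9: €2,500,000.0000 × (1 + 0.0085)^9 = €2,697,883.1246…
After €900,000.00 payment: €2,697,883.1246… − €900,000.00 = €1,797,883.1246…
Balance at month 15: €1,797,883.1246… × (1 + 0.0085)^6 = €1,891,545.8436…
Penalty: 15 × 2% × €2,500,000.00 = €750,000.00
Final settlement = outstanding balance + penalty = €1,891,545.8436… + €750,000.00 = €2,641,545.84

€2,641,545.84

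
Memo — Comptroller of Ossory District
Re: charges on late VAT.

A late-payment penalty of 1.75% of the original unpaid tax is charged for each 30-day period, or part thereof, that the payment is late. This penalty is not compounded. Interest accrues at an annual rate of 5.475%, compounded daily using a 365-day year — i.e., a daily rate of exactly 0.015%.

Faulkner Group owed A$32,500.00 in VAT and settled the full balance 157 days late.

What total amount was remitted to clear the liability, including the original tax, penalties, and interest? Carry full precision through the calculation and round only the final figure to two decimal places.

Penalty periods: ⌈157/30⌉ = 6; penalty = 6 × 1.75% × A$32,500.00 = A$3,412.50
Interest: A$32,500.00 × ((1 + 0.00015)^157 − 1) = A$32,500.00 × 0.02382768… = A$774.3997…
Total = A$32,500.00 + A$3,412.5000 + A$774.3997… = A$36,686.90

A$36,686.90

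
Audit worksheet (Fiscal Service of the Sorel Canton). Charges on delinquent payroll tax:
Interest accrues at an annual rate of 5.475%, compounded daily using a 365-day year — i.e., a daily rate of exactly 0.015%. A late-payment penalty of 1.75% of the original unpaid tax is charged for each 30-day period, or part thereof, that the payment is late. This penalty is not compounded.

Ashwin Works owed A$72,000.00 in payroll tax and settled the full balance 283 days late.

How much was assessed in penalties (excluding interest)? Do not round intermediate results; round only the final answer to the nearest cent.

Penalty periods: ⌈283/30⌉ = 10; penalty = 10 × 1.75% × A$72,000.00 = A$12,600.00

A$12,600.00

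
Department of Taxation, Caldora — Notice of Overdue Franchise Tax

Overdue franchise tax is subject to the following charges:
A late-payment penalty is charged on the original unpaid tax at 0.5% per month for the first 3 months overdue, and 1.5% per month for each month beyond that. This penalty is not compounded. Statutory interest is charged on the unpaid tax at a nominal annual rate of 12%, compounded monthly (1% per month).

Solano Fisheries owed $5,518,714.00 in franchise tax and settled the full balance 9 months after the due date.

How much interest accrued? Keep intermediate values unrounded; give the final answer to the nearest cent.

$517,022.23

Interest: $5,518,714.00 × ((1 + 0.01)^9 − 1) = $5,518,714.00 × 0.0936853… = $517,022.2260…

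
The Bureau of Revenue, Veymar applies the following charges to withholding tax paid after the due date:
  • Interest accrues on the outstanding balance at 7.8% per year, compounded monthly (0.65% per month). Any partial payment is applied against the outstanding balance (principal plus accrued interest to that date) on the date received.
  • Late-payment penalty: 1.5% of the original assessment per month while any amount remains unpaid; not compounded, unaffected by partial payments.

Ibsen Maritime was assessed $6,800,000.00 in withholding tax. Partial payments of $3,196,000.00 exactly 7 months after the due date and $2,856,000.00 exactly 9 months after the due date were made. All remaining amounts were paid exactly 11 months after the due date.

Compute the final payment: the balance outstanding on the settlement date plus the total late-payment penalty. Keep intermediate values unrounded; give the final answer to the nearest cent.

Balance at month 7: $6,800,000.0000 × (1 + 0.0065)^7 = $7,115,499.0873…
After $3,196,000.00 payment: $7,115,499.0873… − $3,196,000.00 = $3,919,499.0873…
Balance at month 9: $3,919,499.0873… × (1 + 0.0065)^2 = $3,970,618.1742…
After $2,856,000.00 payment: $3,970,618.1742… − $2,856,000.00 = $1,114,618.1742…
Balance at month 11: $1,114,618.1742… × (1 + 0.0065)^2 = $1,129,155.3031…
Penalty: 11 × 1.5% × $6,800,000.00 = $1,122,000.00
Final settlement = outstanding balance + penalty = $1,129,155.3031… + $1,122,000.00 = $2,251,155.30

$2,251,155.30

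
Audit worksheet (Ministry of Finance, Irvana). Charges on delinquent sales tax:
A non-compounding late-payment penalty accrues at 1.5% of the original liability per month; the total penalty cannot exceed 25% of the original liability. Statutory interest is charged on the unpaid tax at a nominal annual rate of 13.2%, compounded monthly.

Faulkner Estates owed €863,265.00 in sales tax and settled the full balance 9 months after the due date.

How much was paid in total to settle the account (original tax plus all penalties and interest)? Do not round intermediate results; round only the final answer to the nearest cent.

Penalty: 9 × 1.5% × €863,265.00 = €116,540.78… (below the 25% cap of €215,816.25)
Interest (13.2%/yr ÷ 12 = 1.1%/month): €863,265.00 × ((1 + 0.011)^9 − 1) = €89,321.7440…
Total = €863,265.00 + €116,540.7750 + €89,321.7440… = €1,069,127.52

€1,069,127.52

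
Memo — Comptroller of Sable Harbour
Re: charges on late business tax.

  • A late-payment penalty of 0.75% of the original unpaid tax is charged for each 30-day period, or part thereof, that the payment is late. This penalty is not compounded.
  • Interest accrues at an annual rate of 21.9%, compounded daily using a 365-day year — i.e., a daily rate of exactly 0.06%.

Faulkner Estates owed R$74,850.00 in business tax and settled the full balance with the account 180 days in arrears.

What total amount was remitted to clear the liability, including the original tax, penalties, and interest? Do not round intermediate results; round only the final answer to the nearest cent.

R$86,752.02

Penalty periods: ⌈180/30⌉ = 6; penalty = 6 × 0.75% × R$74,850.00 = R$3,368.25
Interest: R$74,850.00 × ((1 + 0.0006)^180 − 1) = R$74,850.00 × 0.11401167… = R$8,533.7731…
Total = R$74,850.00 + R$3,368.2500 + R$8,533.7731… = R$86,752.02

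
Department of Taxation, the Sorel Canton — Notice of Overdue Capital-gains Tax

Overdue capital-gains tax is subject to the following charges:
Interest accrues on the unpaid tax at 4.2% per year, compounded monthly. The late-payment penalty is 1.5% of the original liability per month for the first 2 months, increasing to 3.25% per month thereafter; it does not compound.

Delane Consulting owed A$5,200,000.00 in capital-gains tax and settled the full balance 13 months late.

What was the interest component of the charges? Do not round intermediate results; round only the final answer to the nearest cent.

Interest (4.2%/yr ÷ 12 = 0.35%/month): A$5,200,000.00 × ((1 + 0.0035)^13 − 1) = A$241,632.9252…

A$241,632.93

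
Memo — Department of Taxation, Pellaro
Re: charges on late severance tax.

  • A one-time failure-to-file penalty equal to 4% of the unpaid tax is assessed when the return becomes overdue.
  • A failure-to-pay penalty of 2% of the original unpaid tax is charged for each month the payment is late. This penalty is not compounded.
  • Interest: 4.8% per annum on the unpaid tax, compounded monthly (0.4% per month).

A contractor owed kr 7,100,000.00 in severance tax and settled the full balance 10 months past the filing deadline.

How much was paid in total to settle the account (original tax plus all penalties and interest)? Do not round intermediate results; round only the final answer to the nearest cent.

Failure-to-file penalty: 4% × kr 7,100,000.00 = kr 284,000.00
Failure-to-pay penalty = 2% × kr 7,100,000.00 × 10 mo = kr 1,420,000.00
Interest: kr 7,100,000.00 × ((1 + 0.004)^10 − 1) = kr 7,100,000.00 × 0.0407277… = kr 289,166.9115…
Total = kr 7,100,000.00 + kr 1,704,000.0000 + kr 289,166.9115… = kr 9,093,166.91

kr 9,093,166.91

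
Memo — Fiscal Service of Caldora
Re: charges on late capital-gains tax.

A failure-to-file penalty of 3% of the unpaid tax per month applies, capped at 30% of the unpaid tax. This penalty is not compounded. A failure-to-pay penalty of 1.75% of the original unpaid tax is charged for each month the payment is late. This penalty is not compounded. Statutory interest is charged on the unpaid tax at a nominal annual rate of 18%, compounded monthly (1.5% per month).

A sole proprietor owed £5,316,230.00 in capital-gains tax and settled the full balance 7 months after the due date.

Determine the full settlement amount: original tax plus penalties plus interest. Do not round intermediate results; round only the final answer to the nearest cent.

Failure-to-file: 7 × 3% × £5,316,230.00 = £1,116,408.30 (under the 30% cap)
Failure-to-pay penalty: 7 × 1.75% × £5,316,230.00 = £651,238.18…
Interest: £5,316,230.00 × ((1 + 0.015)^7 − 1) = £5,316,230.00 × 0.1098449… = £583,960.8213…
Total = £5,316,230.00 + £1,767,646.4750 + £583,960.8213… = £7,667,837.30

£7,667,837.30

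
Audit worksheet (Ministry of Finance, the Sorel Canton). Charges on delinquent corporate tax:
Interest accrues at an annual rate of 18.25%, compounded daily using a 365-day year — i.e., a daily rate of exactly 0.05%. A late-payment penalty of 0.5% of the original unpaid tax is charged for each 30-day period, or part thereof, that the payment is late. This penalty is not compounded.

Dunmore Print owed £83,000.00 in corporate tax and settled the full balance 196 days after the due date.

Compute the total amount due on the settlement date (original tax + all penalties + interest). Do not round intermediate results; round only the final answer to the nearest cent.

£94,448.67

Penalty periods: ⌈196/30⌉ = 7; penalty = 7 × 0.5% × £83,000.00 = £2,905.00
Interest: £83,000.00 × ((1 + 0.0005)^196 − 1) = £83,000.00 × 0.10293577… = £8,543.6691…
Total = £83,000.00 + £2,905.0000 + £8,543.6691… = £94,448.67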